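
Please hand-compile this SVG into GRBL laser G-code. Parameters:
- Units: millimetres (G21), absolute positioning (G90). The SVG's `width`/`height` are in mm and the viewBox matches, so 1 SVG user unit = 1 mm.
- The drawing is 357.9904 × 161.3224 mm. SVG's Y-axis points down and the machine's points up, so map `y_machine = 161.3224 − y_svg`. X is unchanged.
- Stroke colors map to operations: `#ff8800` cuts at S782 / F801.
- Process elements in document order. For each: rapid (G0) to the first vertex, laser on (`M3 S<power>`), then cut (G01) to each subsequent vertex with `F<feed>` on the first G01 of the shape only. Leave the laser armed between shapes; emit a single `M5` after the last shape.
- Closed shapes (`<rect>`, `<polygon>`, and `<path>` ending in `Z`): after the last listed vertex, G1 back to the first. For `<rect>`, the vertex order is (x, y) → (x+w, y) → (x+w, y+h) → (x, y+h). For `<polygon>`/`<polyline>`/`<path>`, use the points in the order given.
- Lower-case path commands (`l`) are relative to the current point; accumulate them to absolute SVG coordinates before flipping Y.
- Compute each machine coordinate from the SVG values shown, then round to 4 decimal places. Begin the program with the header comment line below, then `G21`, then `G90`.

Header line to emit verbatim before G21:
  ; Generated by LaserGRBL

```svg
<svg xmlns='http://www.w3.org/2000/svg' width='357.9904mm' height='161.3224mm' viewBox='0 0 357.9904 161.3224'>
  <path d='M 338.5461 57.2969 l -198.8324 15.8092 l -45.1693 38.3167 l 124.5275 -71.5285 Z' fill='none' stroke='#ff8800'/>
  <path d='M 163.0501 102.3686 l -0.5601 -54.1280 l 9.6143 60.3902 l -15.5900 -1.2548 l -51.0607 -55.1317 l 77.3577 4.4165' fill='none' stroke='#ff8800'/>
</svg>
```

viewBox `0 0 357.9904 161.3224` with mm width/height → 1 unit = 1 mm. Flip: y_m = 161.3224 − y_svg.

**Shape 1** — `<path>` closed polygon, stroke `#ff8800` → cut (S782, F801). Machine vertices: (338.5461,104.0255) → (139.7137,88.2163) → (94.5444,49.8996) → (219.0719,121.4281) → (338.5461,104.0255). Closed: final G1 returns to the first vertex.

**Shape 2** — `<path>` open polyline, stroke `#ff8800` → cut (S782, F801). Machine vertices: (163.0501,58.9538) → (162.4900,113.0818) → (172.1043,52.6916) → (156.5143,53.9464) → (105.4536,109.0781) → (182.8113,104.6616). Open path.

; Generated by LaserGRBL
G21
G90
G0 X338.5461 Y104.0255
M3 S782
G01 X139.7137 Y88.2163 F801
G01 X94.5444 Y49.8996
G01 X219.0719 Y121.4281
G01 X338.5461 Y104.0255
G0 X163.0501 Y58.9538
M3 S782
G01 X162.4900 Y113.0818 F801
G01 X172.1043 Y52.6916
G01 X156.5143 Y53.9464
G01 X105.4536 Y109.0781
G01 X182.8113 Y104.6616
M5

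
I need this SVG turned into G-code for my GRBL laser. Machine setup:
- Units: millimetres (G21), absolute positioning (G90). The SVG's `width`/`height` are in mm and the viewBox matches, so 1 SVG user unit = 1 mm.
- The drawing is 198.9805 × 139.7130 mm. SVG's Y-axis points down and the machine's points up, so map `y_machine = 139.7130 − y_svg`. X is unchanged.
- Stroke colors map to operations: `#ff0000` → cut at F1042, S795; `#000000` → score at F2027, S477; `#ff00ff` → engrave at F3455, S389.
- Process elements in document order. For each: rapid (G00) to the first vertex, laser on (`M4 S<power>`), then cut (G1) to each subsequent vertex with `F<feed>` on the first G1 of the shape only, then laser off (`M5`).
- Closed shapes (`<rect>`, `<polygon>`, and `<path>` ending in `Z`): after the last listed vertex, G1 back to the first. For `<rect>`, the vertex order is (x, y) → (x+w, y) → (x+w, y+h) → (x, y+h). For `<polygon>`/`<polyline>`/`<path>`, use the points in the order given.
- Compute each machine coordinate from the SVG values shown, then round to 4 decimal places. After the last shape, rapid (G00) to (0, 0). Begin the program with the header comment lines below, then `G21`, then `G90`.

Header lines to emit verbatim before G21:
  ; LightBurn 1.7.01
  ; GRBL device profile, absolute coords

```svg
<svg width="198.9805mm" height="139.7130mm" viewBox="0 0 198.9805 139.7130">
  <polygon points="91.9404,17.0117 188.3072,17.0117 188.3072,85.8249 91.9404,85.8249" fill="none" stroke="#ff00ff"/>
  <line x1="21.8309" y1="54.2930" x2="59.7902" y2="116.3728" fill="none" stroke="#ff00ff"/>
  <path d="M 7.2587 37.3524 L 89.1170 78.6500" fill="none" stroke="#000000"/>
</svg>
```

viewBox `0 0 198.9805 139.7130` with mm width/height → 1 unit = 1 mm. Flip: y_m = 139.7130 − y_svg.

**Shape 1** — `<polygon>` rectangle, stroke `#ff00ff` → engrave (S389, F3455). Machine vertices: (91.9404,122.7013) → (188.3072,122.7013) → (188.3072,53.8881) → (91.9404,53.8881) → (91.9404,122.7013). Closed: final G1 returns to the first vertex.

**Shape 2** — `<line>` line segment, stroke `#ff00ff` → engrave (S389, F3455). Machine vertices: (21.8309,85.4200) → (59.7902,23.3402). Open path.

**Shape 3** — `<path>` line segment, stroke `#000000` → score (S477, F2027). Machine vertices: (7.2587,102.3606) → (89.1170,61.0630). Open path.

; LightBurn 1.7.01
; GRBL device profile, absolute coords
G21
G90
G00 X91.9404 Y122.7013
M4 S389
G1 X188.3072 Y122.7013 F3455
G1 X188.3072 Y53.8881
G1 X91.9404 Y53.8881
G1 X91.9404 Y122.7013
M5
G00 X21.8309 Y85.4200
M4 S389
G1 X59.7902 Y23.3402 F3455
M5
G00 X7.2587 Y102.3606
M4 S477
G1 X89.1170 Y61.0630 F2027
M5
G00 X0.0000 Y0.0000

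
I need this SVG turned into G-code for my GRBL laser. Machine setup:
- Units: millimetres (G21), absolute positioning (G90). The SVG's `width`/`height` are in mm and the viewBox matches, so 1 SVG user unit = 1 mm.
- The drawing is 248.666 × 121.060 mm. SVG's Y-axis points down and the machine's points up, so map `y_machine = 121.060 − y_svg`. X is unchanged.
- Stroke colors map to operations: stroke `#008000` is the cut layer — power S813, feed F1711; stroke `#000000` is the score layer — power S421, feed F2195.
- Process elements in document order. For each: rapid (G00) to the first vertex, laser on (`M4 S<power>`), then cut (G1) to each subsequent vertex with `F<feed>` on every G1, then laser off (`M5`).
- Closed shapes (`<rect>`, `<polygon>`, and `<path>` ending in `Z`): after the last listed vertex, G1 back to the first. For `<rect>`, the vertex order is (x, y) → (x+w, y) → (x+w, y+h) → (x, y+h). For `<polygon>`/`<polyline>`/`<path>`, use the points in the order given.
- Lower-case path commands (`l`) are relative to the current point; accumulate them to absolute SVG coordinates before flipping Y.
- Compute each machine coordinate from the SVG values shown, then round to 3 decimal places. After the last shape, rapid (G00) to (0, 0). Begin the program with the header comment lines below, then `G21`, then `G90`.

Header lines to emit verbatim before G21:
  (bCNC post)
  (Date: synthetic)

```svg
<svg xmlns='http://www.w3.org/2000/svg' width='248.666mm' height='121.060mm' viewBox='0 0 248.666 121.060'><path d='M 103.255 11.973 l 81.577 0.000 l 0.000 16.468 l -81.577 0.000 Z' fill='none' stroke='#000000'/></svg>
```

(bCNC post)
(Date: synthetic)
G21
G90
G00 X103.255 Y109.087
M4 S421
G1 X184.832 Y109.087 F2195
G1 X184.832 Y92.619 F2195
G1 X103.255 Y92.619 F2195
G1 X103.255 Y109.087 F2195
M5
G00 X0.000 Y0.000

viewBox `0 0 248.666 121.060` with mm width/height → 1 unit = 1 mm. Flip: y_m = 121.060 − y_svg.

**Shape 1** — `<path>` rectangle, stroke `#000000` → score (S421, F2195). Machine vertices: (103.255,109.087) → (184.832,109.087) → (184.832,92.619) → (103.255,92.619) → (103.255,109.087). Closed: final G1 returns to the first vertex.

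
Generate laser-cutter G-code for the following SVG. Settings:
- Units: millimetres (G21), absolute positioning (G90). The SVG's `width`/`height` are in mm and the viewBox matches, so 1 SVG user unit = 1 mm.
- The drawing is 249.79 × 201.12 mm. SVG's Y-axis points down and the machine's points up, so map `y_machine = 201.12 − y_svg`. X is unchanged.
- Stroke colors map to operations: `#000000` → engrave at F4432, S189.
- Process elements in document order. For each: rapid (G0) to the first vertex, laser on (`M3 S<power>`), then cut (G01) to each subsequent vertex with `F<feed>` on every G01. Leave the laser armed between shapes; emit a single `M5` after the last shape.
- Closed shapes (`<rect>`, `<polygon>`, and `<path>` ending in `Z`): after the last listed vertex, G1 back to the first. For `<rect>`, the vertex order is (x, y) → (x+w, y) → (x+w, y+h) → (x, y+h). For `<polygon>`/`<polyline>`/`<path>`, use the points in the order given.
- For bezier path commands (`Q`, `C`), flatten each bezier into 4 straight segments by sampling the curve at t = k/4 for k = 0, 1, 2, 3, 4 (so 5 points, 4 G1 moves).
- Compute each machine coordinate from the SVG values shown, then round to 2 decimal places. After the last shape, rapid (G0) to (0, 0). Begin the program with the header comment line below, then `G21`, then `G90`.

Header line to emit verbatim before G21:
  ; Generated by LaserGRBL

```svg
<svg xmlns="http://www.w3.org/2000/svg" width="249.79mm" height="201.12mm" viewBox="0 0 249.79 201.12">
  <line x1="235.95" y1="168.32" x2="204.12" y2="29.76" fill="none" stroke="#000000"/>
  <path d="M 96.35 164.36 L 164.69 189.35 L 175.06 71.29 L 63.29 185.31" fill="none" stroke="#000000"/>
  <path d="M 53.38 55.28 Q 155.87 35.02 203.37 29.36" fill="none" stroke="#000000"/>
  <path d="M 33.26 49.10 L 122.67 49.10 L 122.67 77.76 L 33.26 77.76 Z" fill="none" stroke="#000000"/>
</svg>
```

1 u = 1 mm; y_m = 201.12 − y.

[1] `<line>` line segment, #000000→engrave S189 F4432: (235.95,32.80) → (204.12,171.36)

[2] `<path>` open polyline, #000000→engrave S189 F4432: (96.35,36.76) → (164.69,11.77) → (175.06,129.83) → (63.29,15.81)

[3] `<path>` quadratic bezier, #000000→engrave S189 F4432: (53.38,145.84) → (101.19,155.06) → (142.12,162.45) → (176.18,168.02) → (203.37,171.76)

[4] `<path>` rectangle, #000000→engrave S189 F4432: (33.26,152.02) → (122.67,152.02) → (122.67,123.36) → (33.26,123.36) → (33.26,152.02) (closed)

; Generated by LaserGRBL
G21
G90
G0 X235.95 Y32.80
M3 S189
G01 X204.12 Y171.36 F4432
G0 X96.35 Y36.76
M3 S189
G01 X164.69 Y11.77 F4432
G01 X175.06 Y129.83 F4432
G01 X63.29 Y15.81 F4432
G0 X53.38 Y145.84
M3 S189
G01 X101.19 Y155.06 F4432
G01 X142.12 Y162.45 F4432
G01 X176.18 Y168.02 F4432
G01 X203.37 Y171.76 F4432
G0 X33.26 Y152.02
M3 S189
G01 X122.67 Y152.02 F4432
G01 X122.67 Y123.36 F4432
G01 X33.26 Y123.36 F4432
G01 X33.26 Y152.02 F4432
M5
G0 X0.00 Y0.00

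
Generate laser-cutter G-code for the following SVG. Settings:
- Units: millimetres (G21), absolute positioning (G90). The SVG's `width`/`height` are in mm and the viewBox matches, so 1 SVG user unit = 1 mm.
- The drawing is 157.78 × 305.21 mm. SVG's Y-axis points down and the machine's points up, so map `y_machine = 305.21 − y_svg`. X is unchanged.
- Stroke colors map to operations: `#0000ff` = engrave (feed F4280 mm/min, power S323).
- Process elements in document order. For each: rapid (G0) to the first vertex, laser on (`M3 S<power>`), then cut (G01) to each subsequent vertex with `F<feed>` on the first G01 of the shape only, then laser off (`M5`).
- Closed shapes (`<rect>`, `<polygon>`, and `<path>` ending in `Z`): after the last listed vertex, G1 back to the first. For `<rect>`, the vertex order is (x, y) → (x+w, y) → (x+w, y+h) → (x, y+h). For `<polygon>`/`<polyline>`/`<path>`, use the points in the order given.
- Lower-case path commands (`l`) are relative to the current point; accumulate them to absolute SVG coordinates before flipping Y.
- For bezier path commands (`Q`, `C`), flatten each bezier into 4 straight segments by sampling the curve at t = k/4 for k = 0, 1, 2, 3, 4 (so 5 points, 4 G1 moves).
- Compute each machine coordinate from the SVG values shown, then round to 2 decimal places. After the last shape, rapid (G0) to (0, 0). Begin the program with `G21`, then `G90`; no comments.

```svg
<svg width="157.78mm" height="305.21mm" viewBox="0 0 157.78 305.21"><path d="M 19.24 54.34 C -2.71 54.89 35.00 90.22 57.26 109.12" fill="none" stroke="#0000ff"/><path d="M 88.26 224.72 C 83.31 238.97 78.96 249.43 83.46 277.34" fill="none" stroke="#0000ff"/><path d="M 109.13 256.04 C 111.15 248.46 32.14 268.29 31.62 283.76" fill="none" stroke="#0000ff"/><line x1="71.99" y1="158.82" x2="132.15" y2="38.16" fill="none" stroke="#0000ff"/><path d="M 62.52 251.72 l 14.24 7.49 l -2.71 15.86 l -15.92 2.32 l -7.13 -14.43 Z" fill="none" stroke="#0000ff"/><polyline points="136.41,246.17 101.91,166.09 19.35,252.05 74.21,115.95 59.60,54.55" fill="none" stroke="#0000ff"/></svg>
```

viewBox `0 0 157.78 305.21` with mm width/height → 1 unit = 1 mm. Flip: y_m = 305.21 − y_svg.

**Shape 1** — `<path>` cubic bezier, stroke `#0000ff` → engrave (S323, F4280). Control points (SVG): P0=(19.24,54.34), P1=(-2.71,54.89), P2=(35.00,90.22), P3=(57.26,109.12); sampled at t=k/4. Machine vertices: (19.24,250.87) → (12.79,244.74) → (21.67,230.36) → (38.84,212.55) → (57.26,196.09). Open path.

**Shape 2** — `<path>` cubic bezier, stroke `#0000ff` → engrave (S323, F4280). Control points (SVG): P0=(88.26,224.72), P1=(83.31,238.97), P2=(78.96,249.43), P3=(83.46,277.34); sampled at t=k/4. Machine vertices: (88.26,80.49) → (84.79,70.18) → (82.32,59.30) → (81.62,45.86) → (83.46,27.87). Open path.

**Shape 3** — `<path>` cubic bezier, stroke `#0000ff` → engrave (S323, F4280). Control points (SVG): P0=(109.13,256.04), P1=(111.15,248.46), P2=(32.14,268.29), P3=(31.62,283.76); sampled at t=k/4. Machine vertices: (109.13,49.17) → (97.94,50.21) → (71.33,43.95) → (44.23,33.37) → (31.62,21.45). Open path.

**Shape 4** — `<line>` line segment, stroke `#0000ff` → engrave (S323, F4280). Machine vertices: (71.99,146.39) → (132.15,267.05). Open path.

**Shape 5** — `<path>` regular polygon, stroke `#0000ff` → engrave (S323, F4280). Machine vertices: (62.52,53.49) → (76.76,46.00) → (74.05,30.14) → (58.13,27.82) → (51.00,42.25) → (62.52,53.49). Closed: final G1 returns to the first vertex.

**Shape 6** — `<polyline>` open polyline, stroke `#0000ff` → engrave (S323, F4280). Machine vertices: (136.41,59.04) → (101.91,139.12) → (19.35,53.16) → (74.21,189.26) → (59.60,250.66). Open path.

G21
G90
G0 X19.24 Y250.87
M3 S323
G01 X12.79 Y244.74 F4280
G01 X21.67 Y230.36
G01 X38.84 Y212.55
G01 X57.26 Y196.09
M5
G0 X88.26 Y80.49
M3 S323
G01 X84.79 Y70.18 F4280
G01 X82.32 Y59.30
G01 X81.62 Y45.86
G01 X83.46 Y27.87
M5
G0 X109.13 Y49.17
M3 S323
G01 X97.94 Y50.21 F4280
G01 X71.33 Y43.95
G01 X44.23 Y33.37
G01 X31.62 Y21.45
M5
G0 X71.99 Y146.39
M3 S323
G01 X132.15 Y267.05 F4280
M5
G0 X62.52 Y53.49
M3 S323
G01 X76.76 Y46.00 F4280
G01 X74.05 Y30.14
G01 X58.13 Y27.82
G01 X51.00 Y42.25
G01 X62.52 Y53.49
M5
G0 X136.41 Y59.04
M3 S323
G01 X101.91 Y139.12 F4280
G01 X19.35 Y53.16
G01 X74.21 Y189.26
G01 X59.60 Y250.66
M5
G0 X0.00 Y0.00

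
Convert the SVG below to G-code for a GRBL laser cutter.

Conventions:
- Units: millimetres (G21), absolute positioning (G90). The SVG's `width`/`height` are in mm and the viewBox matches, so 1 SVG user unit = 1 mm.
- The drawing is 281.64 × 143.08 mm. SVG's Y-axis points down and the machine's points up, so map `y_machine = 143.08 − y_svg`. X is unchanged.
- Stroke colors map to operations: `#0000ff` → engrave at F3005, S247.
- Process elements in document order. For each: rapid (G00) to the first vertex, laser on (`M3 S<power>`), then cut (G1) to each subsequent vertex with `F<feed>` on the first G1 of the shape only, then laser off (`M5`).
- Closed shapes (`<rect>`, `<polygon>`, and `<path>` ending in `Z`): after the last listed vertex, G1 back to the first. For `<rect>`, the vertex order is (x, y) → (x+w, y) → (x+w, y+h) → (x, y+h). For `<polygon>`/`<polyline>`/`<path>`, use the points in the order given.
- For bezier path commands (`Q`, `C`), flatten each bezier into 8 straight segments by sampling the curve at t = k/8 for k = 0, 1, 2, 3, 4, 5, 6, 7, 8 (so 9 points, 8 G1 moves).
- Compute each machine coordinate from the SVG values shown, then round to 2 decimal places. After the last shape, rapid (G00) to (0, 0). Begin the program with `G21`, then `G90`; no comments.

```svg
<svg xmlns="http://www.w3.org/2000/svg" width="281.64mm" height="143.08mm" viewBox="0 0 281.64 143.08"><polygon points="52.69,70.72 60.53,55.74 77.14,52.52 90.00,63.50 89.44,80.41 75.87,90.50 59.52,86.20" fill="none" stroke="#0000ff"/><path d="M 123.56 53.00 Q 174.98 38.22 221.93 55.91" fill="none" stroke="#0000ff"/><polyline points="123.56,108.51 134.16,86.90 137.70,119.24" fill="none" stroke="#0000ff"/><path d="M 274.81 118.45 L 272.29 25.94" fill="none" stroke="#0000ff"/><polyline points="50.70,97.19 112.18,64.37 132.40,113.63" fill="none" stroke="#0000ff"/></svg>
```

G21
G90
G00 X52.69 Y72.36
M3 S247
G1 X60.53 Y87.34 F3005
G1 X77.14 Y90.56
G1 X90.00 Y79.58
G1 X89.44 Y62.67
G1 X75.87 Y52.58
G1 X59.52 Y56.88
G1 X52.69 Y72.36
M5
G00 X123.56 Y90.08
M3 S247
G1 X136.35 Y93.27 F3005
G1 X148.99 Y95.44
G1 X161.50 Y96.60
G1 X173.86 Y96.74
G1 X186.09 Y95.87
G1 X198.18 Y93.99
G1 X210.12 Y91.09
G1 X221.93 Y87.17
M5
G00 X123.56 Y34.57
M3 S247
G1 X134.16 Y56.18 F3005
G1 X137.70 Y23.84
M5
G00 X274.81 Y24.63
M3 S247
G1 X272.29 Y117.14 F3005
M5
G00 X50.70 Y45.89
M3 S247
G1 X112.18 Y78.71 F3005
G1 X132.40 Y29.45
M5
G00 X0.00 Y0.00

1 u = 1 mm; y_m = 143.08 − y.

[1] `<polygon>` regular polygon, #0000ff→engrave S247 F3005: (52.69,72.36) → (60.53,87.34) → (77.14,90.56) → (90.00,79.58) → (89.44,62.67) → (75.87,52.58) → (59.52,56.88) → (52.69,72.36) (closed)

[2] `<path>` quadratic bezier, #0000ff→engrave S247 F3005: (123.56,90.08) → (136.35,93.27) → (148.99,95.44) → (161.50,96.60) → (173.86,96.74) → (186.09,95.87) → (198.18,93.99) → (210.12,91.09) → (221.93,87.17)

[3] `<polyline>` open polyline, #0000ff→engrave S247 F3005: (123.56,34.57) → (134.16,56.18) → (137.70,23.84)

[4] `<path>` line segment, #0000ff→engrave S247 F3005: (274.81,24.63) → (272.29,117.14)

[5] `<polyline>` open polyline, #0000ff→engrave S247 F3005: (50.70,45.89) → (112.18,78.71) → (132.40,29.45)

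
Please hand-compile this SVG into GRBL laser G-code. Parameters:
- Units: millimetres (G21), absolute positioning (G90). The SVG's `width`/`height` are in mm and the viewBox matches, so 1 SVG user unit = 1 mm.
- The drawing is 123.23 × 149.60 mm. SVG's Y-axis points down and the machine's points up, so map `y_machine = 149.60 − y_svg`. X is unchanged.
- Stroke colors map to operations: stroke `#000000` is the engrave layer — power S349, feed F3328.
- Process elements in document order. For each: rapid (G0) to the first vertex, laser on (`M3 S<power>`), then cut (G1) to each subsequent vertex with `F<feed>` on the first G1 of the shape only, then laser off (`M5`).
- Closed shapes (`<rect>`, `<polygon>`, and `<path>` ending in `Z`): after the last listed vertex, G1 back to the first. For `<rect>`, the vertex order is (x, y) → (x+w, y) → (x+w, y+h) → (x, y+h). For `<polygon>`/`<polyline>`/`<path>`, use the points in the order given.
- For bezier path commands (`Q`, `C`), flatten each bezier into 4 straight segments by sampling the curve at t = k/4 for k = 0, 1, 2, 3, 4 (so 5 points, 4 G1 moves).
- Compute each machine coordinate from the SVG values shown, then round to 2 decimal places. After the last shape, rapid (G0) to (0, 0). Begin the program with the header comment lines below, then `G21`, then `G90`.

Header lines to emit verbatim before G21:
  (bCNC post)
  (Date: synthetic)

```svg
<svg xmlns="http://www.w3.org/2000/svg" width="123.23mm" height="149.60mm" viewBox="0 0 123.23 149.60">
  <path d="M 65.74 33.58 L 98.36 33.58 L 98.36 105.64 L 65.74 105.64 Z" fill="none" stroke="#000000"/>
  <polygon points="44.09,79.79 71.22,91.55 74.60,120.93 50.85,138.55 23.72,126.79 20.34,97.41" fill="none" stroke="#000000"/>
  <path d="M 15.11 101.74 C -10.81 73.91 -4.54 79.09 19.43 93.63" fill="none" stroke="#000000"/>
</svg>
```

(bCNC post)
(Date: synthetic)
G21
G90
G0 X65.74 Y116.02
M3 S349
G1 X98.36 Y116.02 F3328
G1 X98.36 Y43.96
G1 X65.74 Y43.96
G1 X65.74 Y116.02
M5
G0 X44.09 Y69.81
M3 S349
G1 X71.22 Y58.05 F3328
G1 X74.60 Y28.67
G1 X50.85 Y11.05
G1 X23.72 Y22.81
G1 X20.34 Y52.19
G1 X44.09 Y69.81
M5
G0 X15.11 Y47.86
M3 S349
G1 X1.48 Y62.91 F3328
G1 X-1.44 Y67.80
G1 X5.00 Y64.75
G1 X19.43 Y55.97
M5
G0 X0.00 Y0.00

Since the viewBox matches the mm dimensions, user units are millimetres directly. The only transform is the Y-flip y_m = 149.60 − y_svg.

Shape 1 is a rectangle drawn with `<path>`. Its stroke #000000 means engrave at S349, F3328. After flipping Y the toolpath is (65.74,116.02) → (98.36,116.02) → (98.36,43.96) → (65.74,43.96) → (65.74,116.02), returning to the start.

Shape 2 is a regular polygon drawn with `<polygon>`. Its stroke #000000 means engrave at S349, F3328. After flipping Y the toolpath is (44.09,69.81) → (71.22,58.05) → (74.60,28.67) → (50.85,11.05) → (23.72,22.81) → (20.34,52.19) → (44.09,69.81), returning to the start.

Shape 3 is a cubic bezier drawn with `<path>`. Its stroke #000000 means engrave at S349, F3328. After flipping Y the toolpath is (15.11,47.86) → (1.48,62.91) → (-1.44,67.80) → (5.00,64.75) → (19.43,55.97).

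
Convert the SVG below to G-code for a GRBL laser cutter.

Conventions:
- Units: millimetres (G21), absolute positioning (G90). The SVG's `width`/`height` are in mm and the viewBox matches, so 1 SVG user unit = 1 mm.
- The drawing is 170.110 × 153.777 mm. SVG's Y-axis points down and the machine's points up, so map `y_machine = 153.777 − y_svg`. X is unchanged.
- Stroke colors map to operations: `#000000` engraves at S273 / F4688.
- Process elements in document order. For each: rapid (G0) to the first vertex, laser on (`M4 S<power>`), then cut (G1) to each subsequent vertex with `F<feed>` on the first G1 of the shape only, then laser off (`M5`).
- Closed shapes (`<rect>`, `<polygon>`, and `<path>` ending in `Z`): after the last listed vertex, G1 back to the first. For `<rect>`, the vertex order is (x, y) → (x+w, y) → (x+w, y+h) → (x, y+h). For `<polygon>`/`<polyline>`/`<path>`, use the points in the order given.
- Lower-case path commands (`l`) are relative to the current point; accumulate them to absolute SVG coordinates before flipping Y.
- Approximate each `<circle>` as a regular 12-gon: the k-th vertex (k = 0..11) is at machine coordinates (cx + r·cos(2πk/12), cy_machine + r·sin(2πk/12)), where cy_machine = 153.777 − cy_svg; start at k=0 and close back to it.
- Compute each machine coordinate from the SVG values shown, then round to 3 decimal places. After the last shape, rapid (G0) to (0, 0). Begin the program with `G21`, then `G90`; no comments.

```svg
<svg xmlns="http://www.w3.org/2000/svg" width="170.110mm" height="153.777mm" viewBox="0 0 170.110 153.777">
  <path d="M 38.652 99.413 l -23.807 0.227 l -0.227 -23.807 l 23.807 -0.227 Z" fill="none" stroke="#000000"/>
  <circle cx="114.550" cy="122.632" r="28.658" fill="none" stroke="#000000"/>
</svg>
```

G21
G90
G0 X38.652 Y54.364
M4 S273
G1 X14.845 Y54.137 F4688
G1 X14.618 Y77.944
G1 X38.425 Y78.171
G1 X38.652 Y54.364
M5
G0 X143.208 Y31.145
M4 S273
G1 X139.369 Y45.474 F4688
G1 X128.879 Y55.964
G1 X114.550 Y59.803
G1 X100.221 Y55.964
G1 X89.731 Y45.474
G1 X85.892 Y31.145
G1 X89.731 Y16.816
G1 X100.221 Y6.326
G1 X114.550 Y2.487
G1 X128.879 Y6.326
G1 X139.369 Y16.816
G1 X143.208 Y31.145
M5
G0 X0.000 Y0.000

1 u = 1 mm; y_m = 153.777 − y.

[1] `<path>` regular polygon, #000000→engrave S273 F4688: (38.652,54.364) → (14.845,54.137) → (14.618,77.944) → (38.425,78.171) → (38.652,54.364) (closed)

[2] `<circle>` circle, #000000→engrave S273 F4688: (143.208,31.145) → (139.369,45.474) → (128.879,55.964) → (114.550,59.803) → (100.221,55.964) → (89.731,45.474) → (85.892,31.145) → (89.731,16.816) → (100.221,6.326) → (114.550,2.487) → (128.879,6.326) → (139.369,16.816) → (143.208,31.145) (closed)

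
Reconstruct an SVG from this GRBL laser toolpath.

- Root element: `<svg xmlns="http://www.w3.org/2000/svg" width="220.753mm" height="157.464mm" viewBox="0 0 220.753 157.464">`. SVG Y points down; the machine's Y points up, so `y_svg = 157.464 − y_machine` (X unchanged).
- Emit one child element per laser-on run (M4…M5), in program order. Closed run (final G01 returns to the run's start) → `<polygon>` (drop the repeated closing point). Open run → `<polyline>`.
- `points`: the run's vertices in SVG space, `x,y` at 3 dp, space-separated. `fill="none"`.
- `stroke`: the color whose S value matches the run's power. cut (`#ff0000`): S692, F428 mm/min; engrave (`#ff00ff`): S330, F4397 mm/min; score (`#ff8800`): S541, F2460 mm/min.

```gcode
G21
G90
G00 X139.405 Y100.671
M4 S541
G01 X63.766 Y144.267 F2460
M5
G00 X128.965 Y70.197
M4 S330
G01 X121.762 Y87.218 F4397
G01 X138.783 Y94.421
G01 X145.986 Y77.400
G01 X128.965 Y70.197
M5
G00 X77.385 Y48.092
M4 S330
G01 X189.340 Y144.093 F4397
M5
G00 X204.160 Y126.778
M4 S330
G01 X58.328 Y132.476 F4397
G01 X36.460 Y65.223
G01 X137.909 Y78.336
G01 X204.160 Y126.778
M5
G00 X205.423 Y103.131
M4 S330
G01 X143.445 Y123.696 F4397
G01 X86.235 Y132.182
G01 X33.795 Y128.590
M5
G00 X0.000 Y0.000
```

y_svg = 157.464 − y_m.

[1] S541→`#ff8800` (score); open run; points: 139.405,56.793 63.766,13.197

[2] S330→`#ff00ff` (engrave); closed run; points: 128.965,87.267 121.762,70.246 138.783,63.043 145.986,80.064

[3] S330→`#ff00ff` (engrave); open run; points: 77.385,109.372 189.340,13.371

[4] S330→`#ff00ff` (engrave); closed run; points: 204.160,30.686 58.328,24.988 36.460,92.241 137.909,79.128

[5] S330→`#ff00ff` (engrave); open run; points: 205.423,54.333 143.445,33.768 86.235,25.282 33.795,28.874

<svg xmlns="http://www.w3.org/2000/svg" width="220.753mm" height="157.464mm" viewBox="0 0 220.753 157.464">
  <polyline points="139.405,56.793 63.766,13.197" fill="none" stroke="#ff8800"/>
  <polygon points="128.965,87.267 121.762,70.246 138.783,63.043 145.986,80.064" fill="none" stroke="#ff00ff"/>
  <polyline points="77.385,109.372 189.340,13.371" fill="none" stroke="#ff00ff"/>
  <polygon points="204.160,30.686 58.328,24.988 36.460,92.241 137.909,79.128" fill="none" stroke="#ff00ff"/>
  <polyline points="205.423,54.333 143.445,33.768 86.235,25.282 33.795,28.874" fill="none" stroke="#ff00ff"/>
</svg>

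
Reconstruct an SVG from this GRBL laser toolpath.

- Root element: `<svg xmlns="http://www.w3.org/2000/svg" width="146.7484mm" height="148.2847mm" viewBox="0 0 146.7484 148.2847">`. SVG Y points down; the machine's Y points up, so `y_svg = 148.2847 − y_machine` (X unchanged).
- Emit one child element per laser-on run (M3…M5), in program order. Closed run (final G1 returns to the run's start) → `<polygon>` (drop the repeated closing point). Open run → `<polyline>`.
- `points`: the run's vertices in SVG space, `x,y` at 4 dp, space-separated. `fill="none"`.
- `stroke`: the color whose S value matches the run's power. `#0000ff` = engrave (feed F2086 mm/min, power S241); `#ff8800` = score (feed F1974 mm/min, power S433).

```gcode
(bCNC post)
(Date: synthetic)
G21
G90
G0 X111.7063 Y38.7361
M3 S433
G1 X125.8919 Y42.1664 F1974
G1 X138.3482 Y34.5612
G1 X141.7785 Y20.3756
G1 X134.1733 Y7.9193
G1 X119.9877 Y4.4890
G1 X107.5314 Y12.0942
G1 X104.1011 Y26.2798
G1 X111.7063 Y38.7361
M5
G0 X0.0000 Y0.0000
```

y_svg = 148.2847 − y_m. Every run uses S433, so all elements get stroke `#ff8800` (score).

[1] closed run; points: 111.7063,109.5486 125.8919,106.1183 138.3482,113.7235 141.7785,127.9091 134.1733,140.3654 119.9877,143.7957 107.5314,136.1905 104.1011,122.0049

<svg xmlns="http://www.w3.org/2000/svg" width="146.7484mm" height="148.2847mm" viewBox="0 0 146.7484 148.2847">
  <polygon points="111.7063,109.5486 125.8919,106.1183 138.3482,113.7235 141.7785,127.9091 134.1733,140.3654 119.9877,143.7957 107.5314,136.1905 104.1011,122.0049" fill="none" stroke="#ff8800"/>
</svg>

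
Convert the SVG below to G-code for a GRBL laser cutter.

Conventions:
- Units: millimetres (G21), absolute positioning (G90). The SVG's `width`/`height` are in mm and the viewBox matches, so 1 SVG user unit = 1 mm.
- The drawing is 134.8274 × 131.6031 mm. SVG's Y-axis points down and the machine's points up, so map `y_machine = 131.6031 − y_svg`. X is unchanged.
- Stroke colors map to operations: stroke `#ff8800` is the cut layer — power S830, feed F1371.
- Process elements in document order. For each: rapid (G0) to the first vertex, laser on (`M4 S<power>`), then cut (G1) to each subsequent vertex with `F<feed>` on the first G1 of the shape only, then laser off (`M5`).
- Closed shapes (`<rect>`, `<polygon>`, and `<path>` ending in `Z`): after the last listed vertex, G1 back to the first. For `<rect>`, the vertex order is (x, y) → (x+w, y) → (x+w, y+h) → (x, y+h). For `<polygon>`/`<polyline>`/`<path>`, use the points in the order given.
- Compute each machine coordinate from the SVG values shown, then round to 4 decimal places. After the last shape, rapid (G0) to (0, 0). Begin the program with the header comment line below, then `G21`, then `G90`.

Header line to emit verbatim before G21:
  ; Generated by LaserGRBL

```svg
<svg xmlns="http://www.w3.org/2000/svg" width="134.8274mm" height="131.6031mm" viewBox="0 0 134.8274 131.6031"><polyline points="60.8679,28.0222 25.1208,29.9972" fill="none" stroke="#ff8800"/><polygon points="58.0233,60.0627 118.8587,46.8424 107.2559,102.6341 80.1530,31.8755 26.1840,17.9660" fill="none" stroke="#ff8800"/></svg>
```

Since the viewBox matches the mm dimensions, user units are millimetres directly. The only transform is the Y-flip y_m = 131.6031 − y_svg.

Shape 1 is a line segment drawn with `<polyline>`. Its stroke #ff8800 means cut at S830, F1371. After flipping Y the toolpath is (60.8679,103.5809) → (25.1208,101.6059).

Shape 2 is a closed polygon drawn with `<polygon>`. Its stroke #ff8800 means cut at S830, F1371. After flipping Y the toolpath is (58.0233,71.5404) → (118.8587,84.7607) → (107.2559,28.9690) → (80.1530,99.7276) → (26.1840,113.6371) → (58.0233,71.5404), returning to the start.

; Generated by LaserGRBL
G21
G90
G0 X60.8679 Y103.5809
M4 S830
G1 X25.1208 Y101.6059 F1371
M5
G0 X58.0233 Y71.5404
M4 S830
G1 X118.8587 Y84.7607 F1371
G1 X107.2559 Y28.9690
G1 X80.1530 Y99.7276
G1 X26.1840 Y113.6371
G1 X58.0233 Y71.5404
M5
G0 X0.0000 Y0.0000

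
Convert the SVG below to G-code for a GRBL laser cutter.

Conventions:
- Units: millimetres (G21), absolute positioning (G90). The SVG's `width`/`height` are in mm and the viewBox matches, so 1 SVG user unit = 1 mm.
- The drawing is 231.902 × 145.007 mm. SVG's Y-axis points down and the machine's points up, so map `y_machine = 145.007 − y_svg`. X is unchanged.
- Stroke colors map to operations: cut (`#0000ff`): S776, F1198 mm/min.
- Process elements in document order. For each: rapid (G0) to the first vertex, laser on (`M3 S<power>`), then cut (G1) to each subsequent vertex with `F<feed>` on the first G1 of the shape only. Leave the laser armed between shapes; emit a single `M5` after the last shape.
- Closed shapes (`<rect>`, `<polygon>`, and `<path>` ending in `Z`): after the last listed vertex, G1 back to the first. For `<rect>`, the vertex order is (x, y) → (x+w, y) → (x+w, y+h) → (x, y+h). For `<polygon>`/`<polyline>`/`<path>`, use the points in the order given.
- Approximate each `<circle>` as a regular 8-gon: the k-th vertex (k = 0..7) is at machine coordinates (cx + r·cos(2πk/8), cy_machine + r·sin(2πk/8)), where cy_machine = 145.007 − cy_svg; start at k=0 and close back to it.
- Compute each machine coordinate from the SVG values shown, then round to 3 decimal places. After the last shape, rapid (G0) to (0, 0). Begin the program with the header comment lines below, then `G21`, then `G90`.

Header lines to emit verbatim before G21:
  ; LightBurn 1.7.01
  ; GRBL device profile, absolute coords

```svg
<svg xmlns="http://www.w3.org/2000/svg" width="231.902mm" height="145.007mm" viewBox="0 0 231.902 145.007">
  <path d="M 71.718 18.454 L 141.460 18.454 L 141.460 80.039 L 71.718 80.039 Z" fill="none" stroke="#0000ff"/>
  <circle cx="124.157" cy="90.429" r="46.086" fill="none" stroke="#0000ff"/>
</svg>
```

Since the viewBox matches the mm dimensions, user units are millimetres directly. The only transform is the Y-flip y_m = 145.007 − y_svg.

Shape 1 is a rectangle drawn with `<path>`. Its stroke #0000ff means cut at S776, F1198. After flipping Y the toolpath is (71.718,126.553) → (141.460,126.553) → (141.460,64.968) → (71.718,64.968) → (71.718,126.553), returning to the start.

Shape 2 is a circle drawn with `<circle>`. Its stroke #0000ff means cut at S776, F1198. After flipping Y the toolpath is (170.243,54.578) → (156.745,87.166) → (124.157,100.664) → (91.569,87.166) → (78.071,54.578) → (91.569,21.990) → (124.157,8.492) → (156.745,21.990) → (170.243,54.578), returning to the start.

; LightBurn 1.7.01
; GRBL device profile, absolute coords
G21
G90
G0 X71.718 Y126.553
M3 S776
G1 X141.460 Y126.553 F1198
G1 X141.460 Y64.968
G1 X71.718 Y64.968
G1 X71.718 Y126.553
G0 X170.243 Y54.578
M3 S776
G1 X156.745 Y87.166 F1198
G1 X124.157 Y100.664
G1 X91.569 Y87.166
G1 X78.071 Y54.578
G1 X91.569 Y21.990
G1 X124.157 Y8.492
G1 X156.745 Y21.990
G1 X170.243 Y54.578
M5
G0 X0.000 Y0.000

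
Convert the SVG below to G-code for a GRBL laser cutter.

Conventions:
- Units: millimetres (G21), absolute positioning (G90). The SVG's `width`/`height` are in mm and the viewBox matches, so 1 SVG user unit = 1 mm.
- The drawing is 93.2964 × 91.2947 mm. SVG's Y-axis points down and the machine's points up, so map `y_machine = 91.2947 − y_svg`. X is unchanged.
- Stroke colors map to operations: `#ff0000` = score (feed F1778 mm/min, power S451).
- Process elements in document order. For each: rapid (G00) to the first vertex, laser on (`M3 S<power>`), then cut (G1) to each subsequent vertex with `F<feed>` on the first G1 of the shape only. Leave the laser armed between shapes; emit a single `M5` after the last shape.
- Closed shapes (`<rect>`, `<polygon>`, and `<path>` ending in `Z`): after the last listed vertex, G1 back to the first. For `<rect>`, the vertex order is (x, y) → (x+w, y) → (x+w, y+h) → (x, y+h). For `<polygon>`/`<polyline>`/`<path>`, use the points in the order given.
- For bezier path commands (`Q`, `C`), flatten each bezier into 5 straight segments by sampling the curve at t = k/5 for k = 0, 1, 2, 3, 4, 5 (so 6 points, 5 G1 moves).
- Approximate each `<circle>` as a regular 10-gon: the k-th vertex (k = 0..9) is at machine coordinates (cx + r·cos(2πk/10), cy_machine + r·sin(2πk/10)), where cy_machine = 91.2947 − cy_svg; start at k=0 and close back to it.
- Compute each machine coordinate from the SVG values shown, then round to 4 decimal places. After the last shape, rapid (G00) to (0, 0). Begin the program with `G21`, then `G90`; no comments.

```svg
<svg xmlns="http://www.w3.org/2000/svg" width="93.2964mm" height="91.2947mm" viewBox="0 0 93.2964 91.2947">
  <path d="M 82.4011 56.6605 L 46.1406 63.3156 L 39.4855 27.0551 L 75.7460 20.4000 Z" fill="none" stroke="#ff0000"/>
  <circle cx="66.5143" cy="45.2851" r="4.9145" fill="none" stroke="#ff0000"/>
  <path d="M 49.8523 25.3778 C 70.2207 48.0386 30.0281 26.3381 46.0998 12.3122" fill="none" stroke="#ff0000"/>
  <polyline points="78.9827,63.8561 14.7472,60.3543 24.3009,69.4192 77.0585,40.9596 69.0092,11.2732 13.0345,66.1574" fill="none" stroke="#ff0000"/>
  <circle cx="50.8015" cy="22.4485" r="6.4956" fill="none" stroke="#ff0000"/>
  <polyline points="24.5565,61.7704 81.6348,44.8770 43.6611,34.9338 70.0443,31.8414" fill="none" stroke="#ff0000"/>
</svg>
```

viewBox `0 0 93.2964 91.2947` with mm width/height → 1 unit = 1 mm. Flip: y_m = 91.2947 − y_svg.

**Shape 1** — `<path>` regular polygon, stroke `#ff0000` → score (S451, F1778). Machine vertices: (82.4011,34.6342) → (46.1406,27.9791) → (39.4855,64.2396) → (75.7460,70.8947) → (82.4011,34.6342). Closed: final G1 returns to the first vertex.

**Shape 2** — `<circle>` circle, stroke `#ff0000` → score (S451, F1778). Machine vertices: (71.4288,46.0096) → (70.4902,48.8983) → (68.0330,50.6836) → (64.9956,50.6836) → (62.5384,48.8983) → (61.5998,46.0096) → (62.5384,43.1209) → (64.9956,41.3356) → (68.0330,41.3356) → (70.4902,43.1209) → (71.4288,46.0096). Closed: final G1 returns to the first vertex.

**Shape 3** — `<path>` cubic bezier, stroke `#ff0000` → score (S451, F1778). Control points (SVG): P0=(49.8523,25.3778), P1=(70.2207,48.0386), P2=(30.0281,26.3381), P3=(46.0998,12.3122); sampled at t=k/5. Machine vertices: (49.8523,65.9169) → (55.7406,57.2275) → (52.7019,56.6871) → (46.3438,61.7979) → (42.2739,70.0623) → (46.0998,78.9825). Open path.

**Shape 4** — `<polyline>` open polyline, stroke `#ff0000` → score (S451, F1778). Machine vertices: (78.9827,27.4386) → (14.7472,30.9404) → (24.3009,21.8755) → (77.0585,50.3351) → (69.0092,80.0215) → (13.0345,25.1373). Open path.

**Shape 5** — `<circle>` circle, stroke `#ff0000` → score (S451, F1778). Machine vertices: (57.2971,68.8462) → (56.0566,72.6642) → (52.8088,75.0239) → (48.7942,75.0239) → (45.5464,72.6642) → (44.3059,68.8462) → (45.5464,65.0282) → (48.7942,62.6685) → (52.8088,62.6685) → (56.0566,65.0282) → (57.2971,68.8462). Closed: final G1 returns to the first vertex.

**Shape 6** — `<polyline>` open polyline, stroke `#ff0000` → score (S451, F1778). Machine vertices: (24.5565,29.5243) → (81.6348,46.4177) → (43.6611,56.3609) → (70.0443,59.4533). Open path.

G21
G90
G00 X82.4011 Y34.6342
M3 S451
G1 X46.1406 Y27.9791 F1778
G1 X39.4855 Y64.2396
G1 X75.7460 Y70.8947
G1 X82.4011 Y34.6342
G00 X71.4288 Y46.0096
M3 S451
G1 X70.4902 Y48.8983 F1778
G1 X68.0330 Y50.6836
G1 X64.9956 Y50.6836
G1 X62.5384 Y48.8983
G1 X61.5998 Y46.0096
G1 X62.5384 Y43.1209
G1 X64.9956 Y41.3356
G1 X68.0330 Y41.3356
G1 X70.4902 Y43.1209
G1 X71.4288 Y46.0096
G00 X49.8523 Y65.9169
M3 S451
G1 X55.7406 Y57.2275 F1778
G1 X52.7019 Y56.6871
G1 X46.3438 Y61.7979
G1 X42.2739 Y70.0623
G1 X46.0998 Y78.9825
G00 X78.9827 Y27.4386
M3 S451
G1 X14.7472 Y30.9404 F1778
G1 X24.3009 Y21.8755
G1 X77.0585 Y50.3351
G1 X69.0092 Y80.0215
G1 X13.0345 Y25.1373
G00 X57.2971 Y68.8462
M3 S451
G1 X56.0566 Y72.6642 F1778
G1 X52.8088 Y75.0239
G1 X48.7942 Y75.0239
G1 X45.5464 Y72.6642
G1 X44.3059 Y68.8462
G1 X45.5464 Y65.0282
G1 X48.7942 Y62.6685
G1 X52.8088 Y62.6685
G1 X56.0566 Y65.0282
G1 X57.2971 Y68.8462
G00 X24.5565 Y29.5243
M3 S451
G1 X81.6348 Y46.4177 F1778
G1 X43.6611 Y56.3609
G1 X70.0443 Y59.4533
M5
G00 X0.0000 Y0.0000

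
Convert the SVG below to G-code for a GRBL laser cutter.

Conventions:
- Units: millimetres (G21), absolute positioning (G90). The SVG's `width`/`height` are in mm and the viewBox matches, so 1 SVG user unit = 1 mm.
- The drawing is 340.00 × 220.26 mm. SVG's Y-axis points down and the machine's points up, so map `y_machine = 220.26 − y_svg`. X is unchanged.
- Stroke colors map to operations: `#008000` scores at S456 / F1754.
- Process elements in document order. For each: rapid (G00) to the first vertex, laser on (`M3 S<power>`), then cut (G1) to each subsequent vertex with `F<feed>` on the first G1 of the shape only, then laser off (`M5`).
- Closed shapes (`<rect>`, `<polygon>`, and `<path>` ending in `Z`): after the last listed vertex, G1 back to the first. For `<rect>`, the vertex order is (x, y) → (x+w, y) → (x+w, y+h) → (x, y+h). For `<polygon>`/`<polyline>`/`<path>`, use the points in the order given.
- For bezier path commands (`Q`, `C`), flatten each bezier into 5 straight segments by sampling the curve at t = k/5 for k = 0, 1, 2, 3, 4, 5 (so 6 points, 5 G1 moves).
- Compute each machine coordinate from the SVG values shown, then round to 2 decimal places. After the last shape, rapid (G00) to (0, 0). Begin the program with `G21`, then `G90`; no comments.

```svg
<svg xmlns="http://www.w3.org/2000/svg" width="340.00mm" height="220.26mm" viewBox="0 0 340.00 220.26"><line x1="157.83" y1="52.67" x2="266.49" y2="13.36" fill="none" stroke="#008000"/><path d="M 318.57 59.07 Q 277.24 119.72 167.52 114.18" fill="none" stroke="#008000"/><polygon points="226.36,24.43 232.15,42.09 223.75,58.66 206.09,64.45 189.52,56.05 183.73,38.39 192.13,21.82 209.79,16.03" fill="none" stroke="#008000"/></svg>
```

1 u = 1 mm; y_m = 220.26 − y.

[1] `<line>` line segment, #008000→score S456 F1754: (157.83,167.59) → (266.49,206.90)

[2] `<path>` quadratic bezier, #008000→score S456 F1754: (318.57,161.19) → (299.30,139.58) → (274.56,123.26) → (244.35,112.24) → (208.67,106.51) → (167.52,106.08)

[3] `<polygon>` regular polygon, #008000→score S456 F1754: (226.36,195.83) → (232.15,178.17) → (223.75,161.60) → (206.09,155.81) → (189.52,164.21) → (183.73,181.87) → (192.13,198.44) → (209.79,204.23) → (226.36,195.83) (closed)

G21
G90
G00 X157.83 Y167.59
M3 S456
G1 X266.49 Y206.90 F1754
M5
G00 X318.57 Y161.19
M3 S456
G1 X299.30 Y139.58 F1754
G1 X274.56 Y123.26
G1 X244.35 Y112.24
G1 X208.67 Y106.51
G1 X167.52 Y106.08
M5
G00 X226.36 Y195.83
M3 S456
G1 X232.15 Y178.17 F1754
G1 X223.75 Y161.60
G1 X206.09 Y155.81
G1 X189.52 Y164.21
G1 X183.73 Y181.87
G1 X192.13 Y198.44
G1 X209.79 Y204.23
G1 X226.36 Y195.83
M5
G00 X0.00 Y0.00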